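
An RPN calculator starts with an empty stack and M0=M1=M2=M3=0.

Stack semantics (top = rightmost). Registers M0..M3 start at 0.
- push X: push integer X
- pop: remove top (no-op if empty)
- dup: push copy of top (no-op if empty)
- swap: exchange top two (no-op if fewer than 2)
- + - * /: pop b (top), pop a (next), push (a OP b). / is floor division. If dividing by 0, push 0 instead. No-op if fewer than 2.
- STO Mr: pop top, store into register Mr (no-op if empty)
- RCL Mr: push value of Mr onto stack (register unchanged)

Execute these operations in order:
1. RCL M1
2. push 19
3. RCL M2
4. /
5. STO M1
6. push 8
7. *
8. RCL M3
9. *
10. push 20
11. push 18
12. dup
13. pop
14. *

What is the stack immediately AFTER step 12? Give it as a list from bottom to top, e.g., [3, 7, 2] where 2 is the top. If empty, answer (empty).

After op 1 (RCL M1): stack=[0] mem=[0,0,0,0]
After op 2 (push 19): stack=[0,19] mem=[0,0,0,0]
After op 3 (RCL M2): stack=[0,19,0] mem=[0,0,0,0]
After op 4 (/): stack=[0,0] mem=[0,0,0,0]
After op 5 (STO M1): stack=[0] mem=[0,0,0,0]
After op 6 (push 8): stack=[0,8] mem=[0,0,0,0]
After op 7 (*): stack=[0] mem=[0,0,0,0]
After op 8 (RCL M3): stack=[0,0] mem=[0,0,0,0]
After op 9 (*): stack=[0] mem=[0,0,0,0]
After op 10 (push 20): stack=[0,20] mem=[0,0,0,0]
After op 11 (push 18): stack=[0,20,18] mem=[0,0,0,0]
After op 12 (dup): stack=[0,20,18,18] mem=[0,0,0,0]

[0, 20, 18, 18]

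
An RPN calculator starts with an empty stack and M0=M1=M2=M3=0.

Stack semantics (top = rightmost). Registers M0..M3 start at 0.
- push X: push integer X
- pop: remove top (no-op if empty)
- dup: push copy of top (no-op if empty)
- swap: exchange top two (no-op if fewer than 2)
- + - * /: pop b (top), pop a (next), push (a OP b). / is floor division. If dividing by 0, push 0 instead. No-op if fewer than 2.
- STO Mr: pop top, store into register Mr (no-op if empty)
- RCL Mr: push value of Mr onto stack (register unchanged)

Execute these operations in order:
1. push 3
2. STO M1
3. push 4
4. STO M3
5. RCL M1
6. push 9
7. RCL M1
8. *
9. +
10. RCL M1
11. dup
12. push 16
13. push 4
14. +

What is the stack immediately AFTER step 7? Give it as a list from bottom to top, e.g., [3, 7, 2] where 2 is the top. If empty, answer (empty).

After op 1 (push 3): stack=[3] mem=[0,0,0,0]
After op 2 (STO M1): stack=[empty] mem=[0,3,0,0]
After op 3 (push 4): stack=[4] mem=[0,3,0,0]
After op 4 (STO M3): stack=[empty] mem=[0,3,0,4]
After op 5 (RCL M1): stack=[3] mem=[0,3,0,4]
After op 6 (push 9): stack=[3,9] mem=[0,3,0,4]
After op 7 (RCL M1): stack=[3,9,3] mem=[0,3,0,4]

[3, 9, 3]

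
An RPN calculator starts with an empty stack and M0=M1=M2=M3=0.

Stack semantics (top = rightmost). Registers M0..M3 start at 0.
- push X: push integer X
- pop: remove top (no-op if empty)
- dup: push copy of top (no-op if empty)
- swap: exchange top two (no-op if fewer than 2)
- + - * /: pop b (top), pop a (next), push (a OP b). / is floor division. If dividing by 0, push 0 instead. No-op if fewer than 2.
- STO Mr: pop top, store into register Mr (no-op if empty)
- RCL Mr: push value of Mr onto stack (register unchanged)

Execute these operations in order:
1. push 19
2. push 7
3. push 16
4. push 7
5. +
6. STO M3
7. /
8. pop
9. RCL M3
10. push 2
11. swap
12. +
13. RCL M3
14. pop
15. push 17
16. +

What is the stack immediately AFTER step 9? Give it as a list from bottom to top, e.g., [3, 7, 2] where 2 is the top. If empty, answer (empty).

After op 1 (push 19): stack=[19] mem=[0,0,0,0]
After op 2 (push 7): stack=[19,7] mem=[0,0,0,0]
After op 3 (push 16): stack=[19,7,16] mem=[0,0,0,0]
After op 4 (push 7): stack=[19,7,16,7] mem=[0,0,0,0]
After op 5 (+): stack=[19,7,23] mem=[0,0,0,0]
After op 6 (STO M3): stack=[19,7] mem=[0,0,0,23]
After op 7 (/): stack=[2] mem=[0,0,0,23]
After op 8 (pop): stack=[empty] mem=[0,0,0,23]
After op 9 (RCL M3): stack=[23] mem=[0,0,0,23]

[23]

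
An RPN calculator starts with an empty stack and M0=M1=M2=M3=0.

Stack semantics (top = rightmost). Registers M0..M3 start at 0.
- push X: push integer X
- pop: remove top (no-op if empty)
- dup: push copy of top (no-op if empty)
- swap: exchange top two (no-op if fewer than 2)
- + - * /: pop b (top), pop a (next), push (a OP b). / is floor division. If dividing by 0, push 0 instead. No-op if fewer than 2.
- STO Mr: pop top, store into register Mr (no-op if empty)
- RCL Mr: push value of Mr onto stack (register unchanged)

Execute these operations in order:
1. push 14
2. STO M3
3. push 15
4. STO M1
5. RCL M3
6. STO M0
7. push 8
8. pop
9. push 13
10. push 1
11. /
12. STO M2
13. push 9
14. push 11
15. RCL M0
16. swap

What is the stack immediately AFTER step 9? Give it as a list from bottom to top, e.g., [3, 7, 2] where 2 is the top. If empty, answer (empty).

After op 1 (push 14): stack=[14] mem=[0,0,0,0]
After op 2 (STO M3): stack=[empty] mem=[0,0,0,14]
After op 3 (push 15): stack=[15] mem=[0,0,0,14]
After op 4 (STO M1): stack=[empty] mem=[0,15,0,14]
After op 5 (RCL M3): stack=[14] mem=[0,15,0,14]
After op 6 (STO M0): stack=[empty] mem=[14,15,0,14]
After op 7 (push 8): stack=[8] mem=[14,15,0,14]
After op 8 (pop): stack=[empty] mem=[14,15,0,14]
After op 9 (push 13): stack=[13] mem=[14,15,0,14]

[13]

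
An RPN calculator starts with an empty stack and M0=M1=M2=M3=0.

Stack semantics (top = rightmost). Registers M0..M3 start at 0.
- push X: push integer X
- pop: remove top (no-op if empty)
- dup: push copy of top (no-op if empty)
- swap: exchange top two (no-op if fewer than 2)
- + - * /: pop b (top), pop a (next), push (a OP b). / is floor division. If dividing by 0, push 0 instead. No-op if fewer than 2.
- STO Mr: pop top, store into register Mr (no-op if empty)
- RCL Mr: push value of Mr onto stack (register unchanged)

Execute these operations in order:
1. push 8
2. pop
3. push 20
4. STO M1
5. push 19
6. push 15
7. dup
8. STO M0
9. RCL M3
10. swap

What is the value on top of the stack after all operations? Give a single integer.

After op 1 (push 8): stack=[8] mem=[0,0,0,0]
After op 2 (pop): stack=[empty] mem=[0,0,0,0]
After op 3 (push 20): stack=[20] mem=[0,0,0,0]
After op 4 (STO M1): stack=[empty] mem=[0,20,0,0]
After op 5 (push 19): stack=[19] mem=[0,20,0,0]
After op 6 (push 15): stack=[19,15] mem=[0,20,0,0]
After op 7 (dup): stack=[19,15,15] mem=[0,20,0,0]
After op 8 (STO M0): stack=[19,15] mem=[15,20,0,0]
After op 9 (RCL M3): stack=[19,15,0] mem=[15,20,0,0]
After op 10 (swap): stack=[19,0,15] mem=[15,20,0,0]

Answer: 15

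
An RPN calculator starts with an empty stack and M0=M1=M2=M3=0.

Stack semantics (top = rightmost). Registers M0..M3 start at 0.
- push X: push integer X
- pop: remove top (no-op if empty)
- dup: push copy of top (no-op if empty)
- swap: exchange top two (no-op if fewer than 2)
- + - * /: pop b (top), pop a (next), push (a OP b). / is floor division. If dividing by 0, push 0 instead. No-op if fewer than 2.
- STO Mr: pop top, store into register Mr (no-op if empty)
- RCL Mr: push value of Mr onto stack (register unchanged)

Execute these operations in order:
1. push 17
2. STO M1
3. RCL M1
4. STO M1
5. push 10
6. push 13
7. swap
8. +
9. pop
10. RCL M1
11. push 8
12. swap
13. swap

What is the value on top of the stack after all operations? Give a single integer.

Answer: 8

Derivation:
After op 1 (push 17): stack=[17] mem=[0,0,0,0]
After op 2 (STO M1): stack=[empty] mem=[0,17,0,0]
After op 3 (RCL M1): stack=[17] mem=[0,17,0,0]
After op 4 (STO M1): stack=[empty] mem=[0,17,0,0]
After op 5 (push 10): stack=[10] mem=[0,17,0,0]
After op 6 (push 13): stack=[10,13] mem=[0,17,0,0]
After op 7 (swap): stack=[13,10] mem=[0,17,0,0]
After op 8 (+): stack=[23] mem=[0,17,0,0]
After op 9 (pop): stack=[empty] mem=[0,17,0,0]
After op 10 (RCL M1): stack=[17] mem=[0,17,0,0]
After op 11 (push 8): stack=[17,8] mem=[0,17,0,0]
After op 12 (swap): stack=[8,17] mem=[0,17,0,0]
After op 13 (swap): stack=[17,8] mem=[0,17,0,0]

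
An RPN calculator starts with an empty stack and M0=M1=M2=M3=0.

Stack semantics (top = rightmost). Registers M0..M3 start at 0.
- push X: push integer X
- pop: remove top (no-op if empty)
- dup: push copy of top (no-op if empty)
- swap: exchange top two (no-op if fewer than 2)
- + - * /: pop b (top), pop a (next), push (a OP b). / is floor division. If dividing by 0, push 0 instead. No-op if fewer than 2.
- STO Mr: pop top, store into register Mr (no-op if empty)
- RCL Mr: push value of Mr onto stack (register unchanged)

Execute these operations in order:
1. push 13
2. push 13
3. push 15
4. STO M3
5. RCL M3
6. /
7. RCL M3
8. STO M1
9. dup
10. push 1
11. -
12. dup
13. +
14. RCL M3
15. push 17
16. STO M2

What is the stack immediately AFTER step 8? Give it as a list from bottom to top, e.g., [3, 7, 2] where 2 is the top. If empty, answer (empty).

After op 1 (push 13): stack=[13] mem=[0,0,0,0]
After op 2 (push 13): stack=[13,13] mem=[0,0,0,0]
After op 3 (push 15): stack=[13,13,15] mem=[0,0,0,0]
After op 4 (STO M3): stack=[13,13] mem=[0,0,0,15]
After op 5 (RCL M3): stack=[13,13,15] mem=[0,0,0,15]
After op 6 (/): stack=[13,0] mem=[0,0,0,15]
After op 7 (RCL M3): stack=[13,0,15] mem=[0,0,0,15]
After op 8 (STO M1): stack=[13,0] mem=[0,15,0,15]

[13, 0]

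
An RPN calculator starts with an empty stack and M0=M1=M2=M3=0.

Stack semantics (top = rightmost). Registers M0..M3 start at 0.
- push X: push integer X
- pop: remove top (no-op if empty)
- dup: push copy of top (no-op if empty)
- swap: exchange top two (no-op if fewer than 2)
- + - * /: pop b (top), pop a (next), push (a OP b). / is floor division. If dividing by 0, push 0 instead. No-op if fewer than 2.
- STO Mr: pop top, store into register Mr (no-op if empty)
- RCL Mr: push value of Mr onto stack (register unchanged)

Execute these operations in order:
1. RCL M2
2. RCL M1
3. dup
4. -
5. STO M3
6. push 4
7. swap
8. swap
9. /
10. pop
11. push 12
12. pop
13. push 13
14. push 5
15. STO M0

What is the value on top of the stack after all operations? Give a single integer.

Answer: 13

Derivation:
After op 1 (RCL M2): stack=[0] mem=[0,0,0,0]
After op 2 (RCL M1): stack=[0,0] mem=[0,0,0,0]
After op 3 (dup): stack=[0,0,0] mem=[0,0,0,0]
After op 4 (-): stack=[0,0] mem=[0,0,0,0]
After op 5 (STO M3): stack=[0] mem=[0,0,0,0]
After op 6 (push 4): stack=[0,4] mem=[0,0,0,0]
After op 7 (swap): stack=[4,0] mem=[0,0,0,0]
After op 8 (swap): stack=[0,4] mem=[0,0,0,0]
After op 9 (/): stack=[0] mem=[0,0,0,0]
After op 10 (pop): stack=[empty] mem=[0,0,0,0]
After op 11 (push 12): stack=[12] mem=[0,0,0,0]
After op 12 (pop): stack=[empty] mem=[0,0,0,0]
After op 13 (push 13): stack=[13] mem=[0,0,0,0]
After op 14 (push 5): stack=[13,5] mem=[0,0,0,0]
After op 15 (STO M0): stack=[13] mem=[5,0,0,0]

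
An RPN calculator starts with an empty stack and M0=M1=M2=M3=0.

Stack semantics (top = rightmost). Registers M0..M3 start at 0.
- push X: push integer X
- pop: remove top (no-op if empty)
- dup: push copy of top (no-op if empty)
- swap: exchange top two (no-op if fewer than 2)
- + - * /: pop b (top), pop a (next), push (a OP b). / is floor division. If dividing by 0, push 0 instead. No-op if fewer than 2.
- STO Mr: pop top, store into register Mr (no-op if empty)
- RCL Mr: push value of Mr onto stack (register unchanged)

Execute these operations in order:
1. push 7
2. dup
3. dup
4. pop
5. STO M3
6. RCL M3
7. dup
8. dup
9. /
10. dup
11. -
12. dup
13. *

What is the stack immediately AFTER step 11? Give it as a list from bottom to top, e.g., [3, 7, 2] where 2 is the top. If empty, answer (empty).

After op 1 (push 7): stack=[7] mem=[0,0,0,0]
After op 2 (dup): stack=[7,7] mem=[0,0,0,0]
After op 3 (dup): stack=[7,7,7] mem=[0,0,0,0]
After op 4 (pop): stack=[7,7] mem=[0,0,0,0]
After op 5 (STO M3): stack=[7] mem=[0,0,0,7]
After op 6 (RCL M3): stack=[7,7] mem=[0,0,0,7]
After op 7 (dup): stack=[7,7,7] mem=[0,0,0,7]
After op 8 (dup): stack=[7,7,7,7] mem=[0,0,0,7]
After op 9 (/): stack=[7,7,1] mem=[0,0,0,7]
After op 10 (dup): stack=[7,7,1,1] mem=[0,0,0,7]
After op 11 (-): stack=[7,7,0] mem=[0,0,0,7]

[7, 7, 0]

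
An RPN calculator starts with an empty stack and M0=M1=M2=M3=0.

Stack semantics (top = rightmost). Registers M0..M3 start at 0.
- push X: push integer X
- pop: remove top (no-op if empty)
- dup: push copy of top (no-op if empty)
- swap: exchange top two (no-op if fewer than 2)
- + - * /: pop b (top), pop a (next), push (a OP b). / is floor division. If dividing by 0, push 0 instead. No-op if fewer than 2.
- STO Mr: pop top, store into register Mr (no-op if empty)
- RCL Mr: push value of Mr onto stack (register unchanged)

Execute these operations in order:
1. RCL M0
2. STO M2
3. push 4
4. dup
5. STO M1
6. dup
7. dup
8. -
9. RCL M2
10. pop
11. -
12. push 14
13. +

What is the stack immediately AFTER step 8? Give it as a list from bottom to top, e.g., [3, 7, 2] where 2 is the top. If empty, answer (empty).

After op 1 (RCL M0): stack=[0] mem=[0,0,0,0]
After op 2 (STO M2): stack=[empty] mem=[0,0,0,0]
After op 3 (push 4): stack=[4] mem=[0,0,0,0]
After op 4 (dup): stack=[4,4] mem=[0,0,0,0]
After op 5 (STO M1): stack=[4] mem=[0,4,0,0]
After op 6 (dup): stack=[4,4] mem=[0,4,0,0]
After op 7 (dup): stack=[4,4,4] mem=[0,4,0,0]
After op 8 (-): stack=[4,0] mem=[0,4,0,0]

[4, 0]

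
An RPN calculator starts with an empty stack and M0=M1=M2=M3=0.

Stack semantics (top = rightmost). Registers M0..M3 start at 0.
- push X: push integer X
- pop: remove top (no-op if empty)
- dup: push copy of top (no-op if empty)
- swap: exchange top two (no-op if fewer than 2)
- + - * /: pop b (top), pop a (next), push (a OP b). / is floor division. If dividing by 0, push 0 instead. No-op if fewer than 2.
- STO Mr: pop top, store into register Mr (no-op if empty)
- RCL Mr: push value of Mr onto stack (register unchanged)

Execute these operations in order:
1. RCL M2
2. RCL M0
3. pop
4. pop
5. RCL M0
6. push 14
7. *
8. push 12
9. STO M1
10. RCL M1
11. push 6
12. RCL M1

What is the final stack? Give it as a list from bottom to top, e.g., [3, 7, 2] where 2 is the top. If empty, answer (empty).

After op 1 (RCL M2): stack=[0] mem=[0,0,0,0]
After op 2 (RCL M0): stack=[0,0] mem=[0,0,0,0]
After op 3 (pop): stack=[0] mem=[0,0,0,0]
After op 4 (pop): stack=[empty] mem=[0,0,0,0]
After op 5 (RCL M0): stack=[0] mem=[0,0,0,0]
After op 6 (push 14): stack=[0,14] mem=[0,0,0,0]
After op 7 (*): stack=[0] mem=[0,0,0,0]
After op 8 (push 12): stack=[0,12] mem=[0,0,0,0]
After op 9 (STO M1): stack=[0] mem=[0,12,0,0]
After op 10 (RCL M1): stack=[0,12] mem=[0,12,0,0]
After op 11 (push 6): stack=[0,12,6] mem=[0,12,0,0]
After op 12 (RCL M1): stack=[0,12,6,12] mem=[0,12,0,0]

Answer: [0, 12, 6, 12]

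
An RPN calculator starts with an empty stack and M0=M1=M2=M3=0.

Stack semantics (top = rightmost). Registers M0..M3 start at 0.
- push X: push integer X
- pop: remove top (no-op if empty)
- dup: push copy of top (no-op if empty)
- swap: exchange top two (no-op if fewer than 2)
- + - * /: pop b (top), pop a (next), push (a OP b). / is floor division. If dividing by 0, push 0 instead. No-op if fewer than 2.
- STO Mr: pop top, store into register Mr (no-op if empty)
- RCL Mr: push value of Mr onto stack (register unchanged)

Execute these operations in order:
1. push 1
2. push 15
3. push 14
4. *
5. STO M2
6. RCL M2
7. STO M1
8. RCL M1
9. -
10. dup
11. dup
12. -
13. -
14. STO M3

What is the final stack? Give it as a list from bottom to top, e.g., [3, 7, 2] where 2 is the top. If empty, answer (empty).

After op 1 (push 1): stack=[1] mem=[0,0,0,0]
After op 2 (push 15): stack=[1,15] mem=[0,0,0,0]
After op 3 (push 14): stack=[1,15,14] mem=[0,0,0,0]
After op 4 (*): stack=[1,210] mem=[0,0,0,0]
After op 5 (STO M2): stack=[1] mem=[0,0,210,0]
After op 6 (RCL M2): stack=[1,210] mem=[0,0,210,0]
After op 7 (STO M1): stack=[1] mem=[0,210,210,0]
After op 8 (RCL M1): stack=[1,210] mem=[0,210,210,0]
After op 9 (-): stack=[-209] mem=[0,210,210,0]
After op 10 (dup): stack=[-209,-209] mem=[0,210,210,0]
After op 11 (dup): stack=[-209,-209,-209] mem=[0,210,210,0]
After op 12 (-): stack=[-209,0] mem=[0,210,210,0]
After op 13 (-): stack=[-209] mem=[0,210,210,0]
After op 14 (STO M3): stack=[empty] mem=[0,210,210,-209]

Answer: (empty)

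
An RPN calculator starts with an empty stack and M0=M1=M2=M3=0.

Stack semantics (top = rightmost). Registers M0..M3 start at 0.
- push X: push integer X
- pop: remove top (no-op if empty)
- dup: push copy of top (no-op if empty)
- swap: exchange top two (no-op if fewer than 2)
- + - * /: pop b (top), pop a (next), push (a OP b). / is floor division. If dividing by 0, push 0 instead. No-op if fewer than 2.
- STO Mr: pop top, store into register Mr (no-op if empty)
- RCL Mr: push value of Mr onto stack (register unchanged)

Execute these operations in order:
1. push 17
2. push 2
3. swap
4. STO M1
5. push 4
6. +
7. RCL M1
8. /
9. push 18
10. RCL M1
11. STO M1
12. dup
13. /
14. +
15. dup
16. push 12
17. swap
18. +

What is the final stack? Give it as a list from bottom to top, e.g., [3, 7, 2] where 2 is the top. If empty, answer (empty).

Answer: [1, 13]

Derivation:
After op 1 (push 17): stack=[17] mem=[0,0,0,0]
After op 2 (push 2): stack=[17,2] mem=[0,0,0,0]
After op 3 (swap): stack=[2,17] mem=[0,0,0,0]
After op 4 (STO M1): stack=[2] mem=[0,17,0,0]
After op 5 (push 4): stack=[2,4] mem=[0,17,0,0]
After op 6 (+): stack=[6] mem=[0,17,0,0]
After op 7 (RCL M1): stack=[6,17] mem=[0,17,0,0]
After op 8 (/): stack=[0] mem=[0,17,0,0]
After op 9 (push 18): stack=[0,18] mem=[0,17,0,0]
After op 10 (RCL M1): stack=[0,18,17] mem=[0,17,0,0]
After op 11 (STO M1): stack=[0,18] mem=[0,17,0,0]
After op 12 (dup): stack=[0,18,18] mem=[0,17,0,0]
After op 13 (/): stack=[0,1] mem=[0,17,0,0]
After op 14 (+): stack=[1] mem=[0,17,0,0]
After op 15 (dup): stack=[1,1] mem=[0,17,0,0]
After op 16 (push 12): stack=[1,1,12] mem=[0,17,0,0]
After op 17 (swap): stack=[1,12,1] mem=[0,17,0,0]
After op 18 (+): stack=[1,13] mem=[0,17,0,0]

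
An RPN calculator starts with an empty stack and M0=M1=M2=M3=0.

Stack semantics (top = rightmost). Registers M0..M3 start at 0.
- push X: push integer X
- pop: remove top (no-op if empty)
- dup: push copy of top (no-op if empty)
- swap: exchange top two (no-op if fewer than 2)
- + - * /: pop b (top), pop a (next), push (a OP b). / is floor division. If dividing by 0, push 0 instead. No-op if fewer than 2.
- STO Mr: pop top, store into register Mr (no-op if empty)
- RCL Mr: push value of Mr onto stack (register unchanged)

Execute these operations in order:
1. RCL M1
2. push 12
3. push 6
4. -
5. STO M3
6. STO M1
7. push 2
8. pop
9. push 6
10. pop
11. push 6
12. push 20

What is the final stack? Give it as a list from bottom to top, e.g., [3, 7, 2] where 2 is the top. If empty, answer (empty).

Answer: [6, 20]

Derivation:
After op 1 (RCL M1): stack=[0] mem=[0,0,0,0]
After op 2 (push 12): stack=[0,12] mem=[0,0,0,0]
After op 3 (push 6): stack=[0,12,6] mem=[0,0,0,0]
After op 4 (-): stack=[0,6] mem=[0,0,0,0]
After op 5 (STO M3): stack=[0] mem=[0,0,0,6]
After op 6 (STO M1): stack=[empty] mem=[0,0,0,6]
After op 7 (push 2): stack=[2] mem=[0,0,0,6]
After op 8 (pop): stack=[empty] mem=[0,0,0,6]
After op 9 (push 6): stack=[6] mem=[0,0,0,6]
After op 10 (pop): stack=[empty] mem=[0,0,0,6]
After op 11 (push 6): stack=[6] mem=[0,0,0,6]
After op 12 (push 20): stack=[6,20] mem=[0,0,0,6]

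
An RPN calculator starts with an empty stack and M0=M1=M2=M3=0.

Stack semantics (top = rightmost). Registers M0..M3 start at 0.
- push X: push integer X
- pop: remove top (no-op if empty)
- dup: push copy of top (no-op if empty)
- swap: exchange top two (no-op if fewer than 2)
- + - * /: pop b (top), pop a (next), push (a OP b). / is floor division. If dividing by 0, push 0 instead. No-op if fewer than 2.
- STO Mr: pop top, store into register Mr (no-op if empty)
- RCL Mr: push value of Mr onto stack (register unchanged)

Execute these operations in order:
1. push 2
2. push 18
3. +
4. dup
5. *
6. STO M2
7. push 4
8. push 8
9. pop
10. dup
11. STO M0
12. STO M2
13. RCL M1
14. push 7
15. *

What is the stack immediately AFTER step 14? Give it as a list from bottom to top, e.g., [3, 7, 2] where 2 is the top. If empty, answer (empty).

After op 1 (push 2): stack=[2] mem=[0,0,0,0]
After op 2 (push 18): stack=[2,18] mem=[0,0,0,0]
After op 3 (+): stack=[20] mem=[0,0,0,0]
After op 4 (dup): stack=[20,20] mem=[0,0,0,0]
After op 5 (*): stack=[400] mem=[0,0,0,0]
After op 6 (STO M2): stack=[empty] mem=[0,0,400,0]
After op 7 (push 4): stack=[4] mem=[0,0,400,0]
After op 8 (push 8): stack=[4,8] mem=[0,0,400,0]
After op 9 (pop): stack=[4] mem=[0,0,400,0]
After op 10 (dup): stack=[4,4] mem=[0,0,400,0]
After op 11 (STO M0): stack=[4] mem=[4,0,400,0]
After op 12 (STO M2): stack=[empty] mem=[4,0,4,0]
After op 13 (RCL M1): stack=[0] mem=[4,0,4,0]
After op 14 (push 7): stack=[0,7] mem=[4,0,4,0]

[0, 7]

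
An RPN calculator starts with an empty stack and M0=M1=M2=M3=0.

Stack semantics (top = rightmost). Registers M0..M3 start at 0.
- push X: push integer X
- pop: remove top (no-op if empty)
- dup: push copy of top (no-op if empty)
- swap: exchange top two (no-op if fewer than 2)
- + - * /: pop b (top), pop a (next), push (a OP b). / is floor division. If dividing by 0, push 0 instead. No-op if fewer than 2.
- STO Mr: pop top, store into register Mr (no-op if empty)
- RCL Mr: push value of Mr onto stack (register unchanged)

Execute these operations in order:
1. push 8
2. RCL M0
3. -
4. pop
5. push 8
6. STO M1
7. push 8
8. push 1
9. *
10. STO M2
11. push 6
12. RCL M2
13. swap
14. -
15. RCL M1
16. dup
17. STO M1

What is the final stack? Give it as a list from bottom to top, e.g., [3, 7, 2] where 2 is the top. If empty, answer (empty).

Answer: [2, 8]

Derivation:
After op 1 (push 8): stack=[8] mem=[0,0,0,0]
After op 2 (RCL M0): stack=[8,0] mem=[0,0,0,0]
After op 3 (-): stack=[8] mem=[0,0,0,0]
After op 4 (pop): stack=[empty] mem=[0,0,0,0]
After op 5 (push 8): stack=[8] mem=[0,0,0,0]
After op 6 (STO M1): stack=[empty] mem=[0,8,0,0]
After op 7 (push 8): stack=[8] mem=[0,8,0,0]
After op 8 (push 1): stack=[8,1] mem=[0,8,0,0]
After op 9 (*): stack=[8] mem=[0,8,0,0]
After op 10 (STO M2): stack=[empty] mem=[0,8,8,0]
After op 11 (push 6): stack=[6] mem=[0,8,8,0]
After op 12 (RCL M2): stack=[6,8] mem=[0,8,8,0]
After op 13 (swap): stack=[8,6] mem=[0,8,8,0]
After op 14 (-): stack=[2] mem=[0,8,8,0]
After op 15 (RCL M1): stack=[2,8] mem=[0,8,8,0]
After op 16 (dup): stack=[2,8,8] mem=[0,8,8,0]
After op 17 (STO M1): stack=[2,8] mem=[0,8,8,0]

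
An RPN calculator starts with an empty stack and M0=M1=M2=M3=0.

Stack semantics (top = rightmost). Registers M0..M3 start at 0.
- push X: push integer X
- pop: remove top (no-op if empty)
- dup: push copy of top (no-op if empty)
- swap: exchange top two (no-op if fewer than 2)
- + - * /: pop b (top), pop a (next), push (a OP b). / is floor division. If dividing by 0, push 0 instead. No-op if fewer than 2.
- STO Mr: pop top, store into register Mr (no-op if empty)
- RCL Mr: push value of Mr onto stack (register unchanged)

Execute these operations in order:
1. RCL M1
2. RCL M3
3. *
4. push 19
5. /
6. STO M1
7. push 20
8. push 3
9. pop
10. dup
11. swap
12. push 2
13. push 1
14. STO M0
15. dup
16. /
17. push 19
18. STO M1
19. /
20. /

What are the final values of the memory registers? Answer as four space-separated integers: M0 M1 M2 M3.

Answer: 1 19 0 0

Derivation:
After op 1 (RCL M1): stack=[0] mem=[0,0,0,0]
After op 2 (RCL M3): stack=[0,0] mem=[0,0,0,0]
After op 3 (*): stack=[0] mem=[0,0,0,0]
After op 4 (push 19): stack=[0,19] mem=[0,0,0,0]
After op 5 (/): stack=[0] mem=[0,0,0,0]
After op 6 (STO M1): stack=[empty] mem=[0,0,0,0]
After op 7 (push 20): stack=[20] mem=[0,0,0,0]
After op 8 (push 3): stack=[20,3] mem=[0,0,0,0]
After op 9 (pop): stack=[20] mem=[0,0,0,0]
After op 10 (dup): stack=[20,20] mem=[0,0,0,0]
After op 11 (swap): stack=[20,20] mem=[0,0,0,0]
After op 12 (push 2): stack=[20,20,2] mem=[0,0,0,0]
After op 13 (push 1): stack=[20,20,2,1] mem=[0,0,0,0]
After op 14 (STO M0): stack=[20,20,2] mem=[1,0,0,0]
After op 15 (dup): stack=[20,20,2,2] mem=[1,0,0,0]
After op 16 (/): stack=[20,20,1] mem=[1,0,0,0]
After op 17 (push 19): stack=[20,20,1,19] mem=[1,0,0,0]
After op 18 (STO M1): stack=[20,20,1] mem=[1,19,0,0]
After op 19 (/): stack=[20,20] mem=[1,19,0,0]
After op 20 (/): stack=[1] mem=[1,19,0,0]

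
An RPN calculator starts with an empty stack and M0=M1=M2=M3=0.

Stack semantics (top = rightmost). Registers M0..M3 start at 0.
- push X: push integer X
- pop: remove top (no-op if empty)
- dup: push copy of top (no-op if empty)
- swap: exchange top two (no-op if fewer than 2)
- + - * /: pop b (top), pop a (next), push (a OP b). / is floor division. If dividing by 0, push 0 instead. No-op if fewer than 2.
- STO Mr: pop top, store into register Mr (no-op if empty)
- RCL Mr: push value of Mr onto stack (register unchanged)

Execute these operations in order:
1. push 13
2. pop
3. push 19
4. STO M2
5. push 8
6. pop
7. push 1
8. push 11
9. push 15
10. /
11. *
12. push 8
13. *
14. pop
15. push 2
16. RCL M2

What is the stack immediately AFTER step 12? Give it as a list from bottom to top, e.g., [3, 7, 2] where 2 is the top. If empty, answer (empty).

After op 1 (push 13): stack=[13] mem=[0,0,0,0]
After op 2 (pop): stack=[empty] mem=[0,0,0,0]
After op 3 (push 19): stack=[19] mem=[0,0,0,0]
After op 4 (STO M2): stack=[empty] mem=[0,0,19,0]
After op 5 (push 8): stack=[8] mem=[0,0,19,0]
After op 6 (pop): stack=[empty] mem=[0,0,19,0]
After op 7 (push 1): stack=[1] mem=[0,0,19,0]
After op 8 (push 11): stack=[1,11] mem=[0,0,19,0]
After op 9 (push 15): stack=[1,11,15] mem=[0,0,19,0]
After op 10 (/): stack=[1,0] mem=[0,0,19,0]
After op 11 (*): stack=[0] mem=[0,0,19,0]
After op 12 (push 8): stack=[0,8] mem=[0,0,19,0]

[0, 8]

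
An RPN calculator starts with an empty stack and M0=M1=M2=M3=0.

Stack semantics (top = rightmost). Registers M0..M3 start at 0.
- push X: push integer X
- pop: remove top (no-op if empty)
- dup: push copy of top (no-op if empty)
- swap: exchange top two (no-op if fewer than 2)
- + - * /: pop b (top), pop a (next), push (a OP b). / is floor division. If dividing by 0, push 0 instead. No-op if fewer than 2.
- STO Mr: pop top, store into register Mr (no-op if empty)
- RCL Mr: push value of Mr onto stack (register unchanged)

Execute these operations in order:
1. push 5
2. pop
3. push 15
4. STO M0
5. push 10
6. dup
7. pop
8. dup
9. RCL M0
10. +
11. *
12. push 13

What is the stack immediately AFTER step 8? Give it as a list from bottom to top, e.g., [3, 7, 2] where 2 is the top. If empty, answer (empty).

After op 1 (push 5): stack=[5] mem=[0,0,0,0]
After op 2 (pop): stack=[empty] mem=[0,0,0,0]
After op 3 (push 15): stack=[15] mem=[0,0,0,0]
After op 4 (STO M0): stack=[empty] mem=[15,0,0,0]
After op 5 (push 10): stack=[10] mem=[15,0,0,0]
After op 6 (dup): stack=[10,10] mem=[15,0,0,0]
After op 7 (pop): stack=[10] mem=[15,0,0,0]
After op 8 (dup): stack=[10,10] mem=[15,0,0,0]

[10, 10]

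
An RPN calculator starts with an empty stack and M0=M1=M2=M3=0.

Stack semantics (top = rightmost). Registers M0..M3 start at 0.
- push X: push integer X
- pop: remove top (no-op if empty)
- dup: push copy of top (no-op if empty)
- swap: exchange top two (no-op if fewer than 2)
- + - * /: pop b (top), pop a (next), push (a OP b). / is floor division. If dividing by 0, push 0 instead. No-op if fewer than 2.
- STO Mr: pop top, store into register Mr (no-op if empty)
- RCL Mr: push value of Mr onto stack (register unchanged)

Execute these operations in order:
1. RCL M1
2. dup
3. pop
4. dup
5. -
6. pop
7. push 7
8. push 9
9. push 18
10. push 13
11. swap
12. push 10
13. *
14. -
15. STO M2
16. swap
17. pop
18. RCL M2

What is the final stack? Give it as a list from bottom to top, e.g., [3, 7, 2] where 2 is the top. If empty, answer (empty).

Answer: [9, -167]

Derivation:
After op 1 (RCL M1): stack=[0] mem=[0,0,0,0]
After op 2 (dup): stack=[0,0] mem=[0,0,0,0]
After op 3 (pop): stack=[0] mem=[0,0,0,0]
After op 4 (dup): stack=[0,0] mem=[0,0,0,0]
After op 5 (-): stack=[0] mem=[0,0,0,0]
After op 6 (pop): stack=[empty] mem=[0,0,0,0]
After op 7 (push 7): stack=[7] mem=[0,0,0,0]
After op 8 (push 9): stack=[7,9] mem=[0,0,0,0]
After op 9 (push 18): stack=[7,9,18] mem=[0,0,0,0]
After op 10 (push 13): stack=[7,9,18,13] mem=[0,0,0,0]
After op 11 (swap): stack=[7,9,13,18] mem=[0,0,0,0]
After op 12 (push 10): stack=[7,9,13,18,10] mem=[0,0,0,0]
After op 13 (*): stack=[7,9,13,180] mem=[0,0,0,0]
After op 14 (-): stack=[7,9,-167] mem=[0,0,0,0]
After op 15 (STO M2): stack=[7,9] mem=[0,0,-167,0]
After op 16 (swap): stack=[9,7] mem=[0,0,-167,0]
After op 17 (pop): stack=[9] mem=[0,0,-167,0]
After op 18 (RCL M2): stack=[9,-167] mem=[0,0,-167,0]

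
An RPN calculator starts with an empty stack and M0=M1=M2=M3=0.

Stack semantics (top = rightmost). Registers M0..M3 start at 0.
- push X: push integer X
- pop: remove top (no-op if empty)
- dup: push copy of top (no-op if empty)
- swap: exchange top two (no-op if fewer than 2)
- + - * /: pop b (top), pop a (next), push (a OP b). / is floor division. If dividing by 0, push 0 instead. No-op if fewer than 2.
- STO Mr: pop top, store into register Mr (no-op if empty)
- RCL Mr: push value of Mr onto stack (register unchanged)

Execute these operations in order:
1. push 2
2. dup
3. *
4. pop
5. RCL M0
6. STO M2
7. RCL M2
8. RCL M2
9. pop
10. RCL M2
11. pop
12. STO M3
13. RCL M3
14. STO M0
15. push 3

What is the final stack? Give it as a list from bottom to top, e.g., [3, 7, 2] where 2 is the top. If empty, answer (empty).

Answer: [3]

Derivation:
After op 1 (push 2): stack=[2] mem=[0,0,0,0]
After op 2 (dup): stack=[2,2] mem=[0,0,0,0]
After op 3 (*): stack=[4] mem=[0,0,0,0]
After op 4 (pop): stack=[empty] mem=[0,0,0,0]
After op 5 (RCL M0): stack=[0] mem=[0,0,0,0]
After op 6 (STO M2): stack=[empty] mem=[0,0,0,0]
After op 7 (RCL M2): stack=[0] mem=[0,0,0,0]
After op 8 (RCL M2): stack=[0,0] mem=[0,0,0,0]
After op 9 (pop): stack=[0] mem=[0,0,0,0]
After op 10 (RCL M2): stack=[0,0] mem=[0,0,0,0]
After op 11 (pop): stack=[0] mem=[0,0,0,0]
After op 12 (STO M3): stack=[empty] mem=[0,0,0,0]
After op 13 (RCL M3): stack=[0] mem=[0,0,0,0]
After op 14 (STO M0): stack=[empty] mem=[0,0,0,0]
After op 15 (push 3): stack=[3] mem=[0,0,0,0]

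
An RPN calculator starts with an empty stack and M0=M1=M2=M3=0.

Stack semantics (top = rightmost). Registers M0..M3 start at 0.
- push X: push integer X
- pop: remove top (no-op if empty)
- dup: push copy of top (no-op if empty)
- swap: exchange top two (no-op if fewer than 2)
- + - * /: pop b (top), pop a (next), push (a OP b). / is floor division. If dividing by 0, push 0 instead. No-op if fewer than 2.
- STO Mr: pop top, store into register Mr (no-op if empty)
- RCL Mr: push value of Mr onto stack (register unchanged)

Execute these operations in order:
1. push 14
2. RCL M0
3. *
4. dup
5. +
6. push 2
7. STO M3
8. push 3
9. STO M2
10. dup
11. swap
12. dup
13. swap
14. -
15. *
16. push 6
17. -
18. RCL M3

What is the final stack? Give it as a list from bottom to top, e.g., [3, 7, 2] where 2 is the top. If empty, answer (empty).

After op 1 (push 14): stack=[14] mem=[0,0,0,0]
After op 2 (RCL M0): stack=[14,0] mem=[0,0,0,0]
After op 3 (*): stack=[0] mem=[0,0,0,0]
After op 4 (dup): stack=[0,0] mem=[0,0,0,0]
After op 5 (+): stack=[0] mem=[0,0,0,0]
After op 6 (push 2): stack=[0,2] mem=[0,0,0,0]
After op 7 (STO M3): stack=[0] mem=[0,0,0,2]
After op 8 (push 3): stack=[0,3] mem=[0,0,0,2]
After op 9 (STO M2): stack=[0] mem=[0,0,3,2]
After op 10 (dup): stack=[0,0] mem=[0,0,3,2]
After op 11 (swap): stack=[0,0] mem=[0,0,3,2]
After op 12 (dup): stack=[0,0,0] mem=[0,0,3,2]
After op 13 (swap): stack=[0,0,0] mem=[0,0,3,2]
After op 14 (-): stack=[0,0] mem=[0,0,3,2]
After op 15 (*): stack=[0] mem=[0,0,3,2]
After op 16 (push 6): stack=[0,6] mem=[0,0,3,2]
After op 17 (-): stack=[-6] mem=[0,0,3,2]
After op 18 (RCL M3): stack=[-6,2] mem=[0,0,3,2]

Answer: [-6, 2]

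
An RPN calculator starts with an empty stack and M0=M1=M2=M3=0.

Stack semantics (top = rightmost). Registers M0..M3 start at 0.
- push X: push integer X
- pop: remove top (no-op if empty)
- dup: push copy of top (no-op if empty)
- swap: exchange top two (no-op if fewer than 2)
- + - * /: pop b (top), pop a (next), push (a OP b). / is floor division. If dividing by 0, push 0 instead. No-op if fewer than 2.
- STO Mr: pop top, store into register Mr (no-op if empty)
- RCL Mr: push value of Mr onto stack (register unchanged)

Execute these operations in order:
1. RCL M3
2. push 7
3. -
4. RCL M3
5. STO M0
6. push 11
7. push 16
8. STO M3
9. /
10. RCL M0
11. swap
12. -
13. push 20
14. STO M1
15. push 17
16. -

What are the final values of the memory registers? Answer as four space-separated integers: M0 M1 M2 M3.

Answer: 0 20 0 16

Derivation:
After op 1 (RCL M3): stack=[0] mem=[0,0,0,0]
After op 2 (push 7): stack=[0,7] mem=[0,0,0,0]
After op 3 (-): stack=[-7] mem=[0,0,0,0]
After op 4 (RCL M3): stack=[-7,0] mem=[0,0,0,0]
After op 5 (STO M0): stack=[-7] mem=[0,0,0,0]
After op 6 (push 11): stack=[-7,11] mem=[0,0,0,0]
After op 7 (push 16): stack=[-7,11,16] mem=[0,0,0,0]
After op 8 (STO M3): stack=[-7,11] mem=[0,0,0,16]
After op 9 (/): stack=[-1] mem=[0,0,0,16]
After op 10 (RCL M0): stack=[-1,0] mem=[0,0,0,16]
After op 11 (swap): stack=[0,-1] mem=[0,0,0,16]
After op 12 (-): stack=[1] mem=[0,0,0,16]
After op 13 (push 20): stack=[1,20] mem=[0,0,0,16]
After op 14 (STO M1): stack=[1] mem=[0,20,0,16]
After op 15 (push 17): stack=[1,17] mem=[0,20,0,16]
After op 16 (-): stack=[-16] mem=[0,20,0,16]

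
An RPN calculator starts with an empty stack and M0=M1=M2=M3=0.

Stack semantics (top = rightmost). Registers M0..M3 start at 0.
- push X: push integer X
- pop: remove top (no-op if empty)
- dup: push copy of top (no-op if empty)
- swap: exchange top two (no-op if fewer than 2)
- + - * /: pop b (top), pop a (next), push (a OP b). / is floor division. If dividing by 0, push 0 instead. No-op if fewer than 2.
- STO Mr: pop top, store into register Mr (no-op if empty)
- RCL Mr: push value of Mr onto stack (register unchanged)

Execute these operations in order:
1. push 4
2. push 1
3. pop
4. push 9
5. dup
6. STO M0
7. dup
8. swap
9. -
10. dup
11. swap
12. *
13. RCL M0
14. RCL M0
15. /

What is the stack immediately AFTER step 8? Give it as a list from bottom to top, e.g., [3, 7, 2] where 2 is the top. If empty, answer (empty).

After op 1 (push 4): stack=[4] mem=[0,0,0,0]
After op 2 (push 1): stack=[4,1] mem=[0,0,0,0]
After op 3 (pop): stack=[4] mem=[0,0,0,0]
After op 4 (push 9): stack=[4,9] mem=[0,0,0,0]
After op 5 (dup): stack=[4,9,9] mem=[0,0,0,0]
After op 6 (STO M0): stack=[4,9] mem=[9,0,0,0]
After op 7 (dup): stack=[4,9,9] mem=[9,0,0,0]
After op 8 (swap): stack=[4,9,9] mem=[9,0,0,0]

[4, 9, 9]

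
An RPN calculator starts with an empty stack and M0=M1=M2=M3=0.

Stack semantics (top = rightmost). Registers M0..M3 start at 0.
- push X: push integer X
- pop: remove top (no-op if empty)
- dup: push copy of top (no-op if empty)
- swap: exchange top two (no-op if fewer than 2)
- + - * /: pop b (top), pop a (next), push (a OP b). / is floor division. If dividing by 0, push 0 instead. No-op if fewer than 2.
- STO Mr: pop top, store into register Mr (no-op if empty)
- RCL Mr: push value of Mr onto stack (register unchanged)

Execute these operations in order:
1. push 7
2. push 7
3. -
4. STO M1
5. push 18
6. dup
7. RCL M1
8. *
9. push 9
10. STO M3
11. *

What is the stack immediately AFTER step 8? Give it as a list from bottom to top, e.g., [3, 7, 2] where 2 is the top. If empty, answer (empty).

After op 1 (push 7): stack=[7] mem=[0,0,0,0]
After op 2 (push 7): stack=[7,7] mem=[0,0,0,0]
After op 3 (-): stack=[0] mem=[0,0,0,0]
After op 4 (STO M1): stack=[empty] mem=[0,0,0,0]
After op 5 (push 18): stack=[18] mem=[0,0,0,0]
After op 6 (dup): stack=[18,18] mem=[0,0,0,0]
After op 7 (RCL M1): stack=[18,18,0] mem=[0,0,0,0]
After op 8 (*): stack=[18,0] mem=[0,0,0,0]

[18, 0]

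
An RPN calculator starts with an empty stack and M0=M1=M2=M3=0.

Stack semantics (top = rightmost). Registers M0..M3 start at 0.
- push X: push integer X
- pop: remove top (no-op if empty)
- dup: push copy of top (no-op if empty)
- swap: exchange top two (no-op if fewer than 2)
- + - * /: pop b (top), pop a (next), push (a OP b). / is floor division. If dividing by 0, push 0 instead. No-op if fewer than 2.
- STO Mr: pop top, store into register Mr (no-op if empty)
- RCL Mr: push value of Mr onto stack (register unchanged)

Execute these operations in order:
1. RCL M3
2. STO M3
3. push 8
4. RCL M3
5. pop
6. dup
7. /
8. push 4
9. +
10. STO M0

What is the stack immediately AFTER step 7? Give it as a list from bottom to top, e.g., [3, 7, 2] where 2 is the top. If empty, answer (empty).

After op 1 (RCL M3): stack=[0] mem=[0,0,0,0]
After op 2 (STO M3): stack=[empty] mem=[0,0,0,0]
After op 3 (push 8): stack=[8] mem=[0,0,0,0]
After op 4 (RCL M3): stack=[8,0] mem=[0,0,0,0]
After op 5 (pop): stack=[8] mem=[0,0,0,0]
After op 6 (dup): stack=[8,8] mem=[0,0,0,0]
After op 7 (/): stack=[1] mem=[0,0,0,0]

[1]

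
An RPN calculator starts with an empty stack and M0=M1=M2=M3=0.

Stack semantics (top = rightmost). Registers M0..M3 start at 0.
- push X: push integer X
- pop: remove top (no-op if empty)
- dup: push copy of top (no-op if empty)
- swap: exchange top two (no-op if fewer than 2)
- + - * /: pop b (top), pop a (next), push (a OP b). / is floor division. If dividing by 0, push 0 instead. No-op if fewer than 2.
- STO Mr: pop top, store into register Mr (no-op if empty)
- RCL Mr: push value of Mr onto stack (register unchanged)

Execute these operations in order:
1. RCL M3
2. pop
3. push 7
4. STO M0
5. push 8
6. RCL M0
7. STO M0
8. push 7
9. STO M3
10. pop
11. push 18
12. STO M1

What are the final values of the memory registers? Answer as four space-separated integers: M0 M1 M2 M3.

Answer: 7 18 0 7

Derivation:
After op 1 (RCL M3): stack=[0] mem=[0,0,0,0]
After op 2 (pop): stack=[empty] mem=[0,0,0,0]
After op 3 (push 7): stack=[7] mem=[0,0,0,0]
After op 4 (STO M0): stack=[empty] mem=[7,0,0,0]
After op 5 (push 8): stack=[8] mem=[7,0,0,0]
After op 6 (RCL M0): stack=[8,7] mem=[7,0,0,0]
After op 7 (STO M0): stack=[8] mem=[7,0,0,0]
After op 8 (push 7): stack=[8,7] mem=[7,0,0,0]
After op 9 (STO M3): stack=[8] mem=[7,0,0,7]
After op 10 (pop): stack=[empty] mem=[7,0,0,7]
After op 11 (push 18): stack=[18] mem=[7,0,0,7]
After op 12 (STO M1): stack=[empty] mem=[7,18,0,7]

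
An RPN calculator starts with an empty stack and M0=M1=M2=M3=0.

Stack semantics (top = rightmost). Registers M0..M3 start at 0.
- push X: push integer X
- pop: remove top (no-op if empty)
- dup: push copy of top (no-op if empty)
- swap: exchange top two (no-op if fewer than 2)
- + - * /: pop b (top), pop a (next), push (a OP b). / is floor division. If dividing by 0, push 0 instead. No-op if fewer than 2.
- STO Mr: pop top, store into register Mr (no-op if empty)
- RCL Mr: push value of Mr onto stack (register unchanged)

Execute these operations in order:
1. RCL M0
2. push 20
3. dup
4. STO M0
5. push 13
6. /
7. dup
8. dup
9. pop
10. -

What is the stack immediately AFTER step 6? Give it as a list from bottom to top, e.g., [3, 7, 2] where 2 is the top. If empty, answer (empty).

After op 1 (RCL M0): stack=[0] mem=[0,0,0,0]
After op 2 (push 20): stack=[0,20] mem=[0,0,0,0]
After op 3 (dup): stack=[0,20,20] mem=[0,0,0,0]
After op 4 (STO M0): stack=[0,20] mem=[20,0,0,0]
After op 5 (push 13): stack=[0,20,13] mem=[20,0,0,0]
After op 6 (/): stack=[0,1] mem=[20,0,0,0]

[0, 1]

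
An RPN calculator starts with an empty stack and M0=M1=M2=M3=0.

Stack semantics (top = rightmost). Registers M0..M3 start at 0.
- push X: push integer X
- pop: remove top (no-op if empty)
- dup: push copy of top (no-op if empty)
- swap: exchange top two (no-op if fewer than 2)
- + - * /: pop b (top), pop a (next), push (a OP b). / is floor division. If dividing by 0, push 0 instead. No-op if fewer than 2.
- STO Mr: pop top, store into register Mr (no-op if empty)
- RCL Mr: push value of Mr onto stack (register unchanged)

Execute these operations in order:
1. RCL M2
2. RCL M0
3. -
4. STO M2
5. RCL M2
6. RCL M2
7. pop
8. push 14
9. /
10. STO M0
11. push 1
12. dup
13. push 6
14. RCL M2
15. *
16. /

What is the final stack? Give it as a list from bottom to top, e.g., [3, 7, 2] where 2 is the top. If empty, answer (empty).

After op 1 (RCL M2): stack=[0] mem=[0,0,0,0]
After op 2 (RCL M0): stack=[0,0] mem=[0,0,0,0]
After op 3 (-): stack=[0] mem=[0,0,0,0]
After op 4 (STO M2): stack=[empty] mem=[0,0,0,0]
After op 5 (RCL M2): stack=[0] mem=[0,0,0,0]
After op 6 (RCL M2): stack=[0,0] mem=[0,0,0,0]
After op 7 (pop): stack=[0] mem=[0,0,0,0]
After op 8 (push 14): stack=[0,14] mem=[0,0,0,0]
After op 9 (/): stack=[0] mem=[0,0,0,0]
After op 10 (STO M0): stack=[empty] mem=[0,0,0,0]
After op 11 (push 1): stack=[1] mem=[0,0,0,0]
After op 12 (dup): stack=[1,1] mem=[0,0,0,0]
After op 13 (push 6): stack=[1,1,6] mem=[0,0,0,0]
After op 14 (RCL M2): stack=[1,1,6,0] mem=[0,0,0,0]
After op 15 (*): stack=[1,1,0] mem=[0,0,0,0]
After op 16 (/): stack=[1,0] mem=[0,0,0,0]

Answer: [1, 0]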